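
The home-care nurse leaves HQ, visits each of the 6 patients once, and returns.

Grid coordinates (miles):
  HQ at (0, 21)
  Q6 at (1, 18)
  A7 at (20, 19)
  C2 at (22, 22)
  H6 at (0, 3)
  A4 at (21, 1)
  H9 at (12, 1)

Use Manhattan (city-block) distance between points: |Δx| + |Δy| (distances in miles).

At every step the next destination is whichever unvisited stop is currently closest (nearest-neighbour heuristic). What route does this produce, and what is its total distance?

90 miles along HQ → Q6 → H6 → H9 → A4 → A7 → C2 → HQ.

At HQ the remaining stops are Q6 4, H6 18, A7 22, C2 23, H9 32, A4 41; go to Q6.
At Q6 the remaining stops are H6 16, A7 20, C2 25, H9 28, A4 37; go to H6.
At H6 the remaining stops are H9 14, A4 23, A7 36, C2 41; go to H9.
At H9 the remaining stops are A4 9, A7 26, C2 31; go to A4.
At A4 the remaining stops are A7 19, C2 22; go to A7.
At A7 the remaining stops are C2 5; go to C2.
Return C2→HQ: 23.
Total = 4 + 16 + 14 + 9 + 19 + 5 + 23 = 90.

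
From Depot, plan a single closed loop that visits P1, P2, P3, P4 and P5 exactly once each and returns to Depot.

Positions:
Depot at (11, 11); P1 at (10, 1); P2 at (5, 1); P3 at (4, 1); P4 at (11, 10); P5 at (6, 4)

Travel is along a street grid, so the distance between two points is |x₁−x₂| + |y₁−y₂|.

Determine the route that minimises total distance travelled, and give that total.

There are 60 distinct closed tours to check (reversals are equivalent).
Depot → P1 → P2 → P3 → P4 → P5 → Depot: 11+5+1+16+11+12 = 56
Depot → P1 → P2 → P3 → P5 → P4 → Depot: 11+5+1+5+11+1 = 34
Depot → P1 → P2 → P4 → P3 → P5 → Depot: 11+5+15+16+5+12 = 64
Depot → P1 → P2 → P4 → P5 → P3 → Depot: 11+5+15+11+5+17 = 64
Depot → P1 → P2 → P5 → P3 → P4 → Depot: 11+5+4+5+16+1 = 42
Depot → P1 → P2 → P5 → P4 → P3 → Depot: 11+5+4+11+16+17 = 64
Depot → P1 → P3 → P2 → P4 → P5 → Depot: 11+6+1+15+11+12 = 56
Depot → P1 → P3 → P2 → P5 → P4 → Depot: 11+6+1+4+11+1 = 34
Depot → P1 → P3 → P4 → P2 → P5 → Depot: 11+6+16+15+4+12 = 64
Depot → P1 → P3 → P4 → P5 → P2 → Depot: 11+6+16+11+4+16 = 64
Depot → P1 → P3 → P5 → P2 → P4 → Depot: 11+6+5+4+15+1 = 42
Depot → P1 → P3 → P5 → P4 → P2 → Depot: 11+6+5+11+15+16 = 64
Depot → P1 → P4 → P2 → P3 → P5 → Depot: 11+10+15+1+5+12 = 54
Depot → P1 → P4 → P2 → P5 → P3 → Depot: 11+10+15+4+5+17 = 62
… (46 more)
The minimum is 34.
One optimal route: Depot → P1 → P2 → P3 → P5 → P4 → Depot (or its reverse).

Shortest round trip = 34.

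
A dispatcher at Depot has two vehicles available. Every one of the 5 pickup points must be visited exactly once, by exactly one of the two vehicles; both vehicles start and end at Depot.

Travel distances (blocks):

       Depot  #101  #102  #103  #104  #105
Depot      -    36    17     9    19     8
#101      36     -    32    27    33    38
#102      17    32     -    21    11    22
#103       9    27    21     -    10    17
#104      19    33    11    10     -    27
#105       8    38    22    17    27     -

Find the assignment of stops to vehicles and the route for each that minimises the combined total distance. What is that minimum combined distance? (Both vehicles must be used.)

Try each way of splitting the stops between the two vehicles (each non-empty) and, for each split, find the best tour for each vehicle:
  {#101} + {#102, #103, #104, #105}: 72 + 60 = 132
  {#102} + {#101, #103, #104, #105}: 34 + 98 = 132
  {#101, #102} + {#103, #104, #105}: 85 + 54 = 139
  {#103} + {#101, #102, #104, #105}: 18 + 107 = 125
  {#101, #103} + {#102, #104, #105}: 72 + 60 = 132
  {#102, #103} + {#101, #104, #105}: 47 + 98 = 145
  … (15 splits in total)
  {#101, #102, #103, #104} + {#105}: 97 + 16 = 113  ← best
Best: vehicle 1 Depot → #102 → #104 → #101 → #103 → Depot = 97; vehicle 2 Depot → #105 → Depot = 16; combined 113.

Minimum combined distance: 113 blocks.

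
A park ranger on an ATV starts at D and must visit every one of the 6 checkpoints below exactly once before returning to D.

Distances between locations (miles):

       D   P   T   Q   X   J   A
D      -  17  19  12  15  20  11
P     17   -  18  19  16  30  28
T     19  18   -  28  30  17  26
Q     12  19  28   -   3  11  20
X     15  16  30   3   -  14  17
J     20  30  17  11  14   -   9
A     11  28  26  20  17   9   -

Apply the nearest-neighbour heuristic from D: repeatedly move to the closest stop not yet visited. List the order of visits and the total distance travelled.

Nearest-neighbour total = 87 miles; route D → A → J → Q → X → P → T → D.

At D the remaining stops are A 11, Q 12, X 15, P 17, T 19, J 20; go to A.
At A the remaining stops are J 9, X 17, Q 20, T 26, P 28; go to J.
At J the remaining stops are Q 11, X 14, T 17, P 30; go to Q.
At Q the remaining stops are X 3, P 19, T 28; go to X.
At X the remaining stops are P 16, T 30; go to P.
At P the remaining stops are T 18; go to T.
Return T→D: 19.
Total = 11 + 9 + 11 + 3 + 16 + 18 + 19 = 87.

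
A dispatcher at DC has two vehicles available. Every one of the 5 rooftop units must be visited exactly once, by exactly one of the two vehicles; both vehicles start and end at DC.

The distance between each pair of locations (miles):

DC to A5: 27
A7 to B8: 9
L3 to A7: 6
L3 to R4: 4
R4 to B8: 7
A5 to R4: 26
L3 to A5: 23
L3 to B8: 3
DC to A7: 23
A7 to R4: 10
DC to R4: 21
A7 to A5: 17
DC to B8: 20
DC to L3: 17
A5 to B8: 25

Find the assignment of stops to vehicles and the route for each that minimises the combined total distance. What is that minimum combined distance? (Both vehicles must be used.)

Check every non-empty split of the stops between the two vehicles; for each half take its own optimal tour:
  {L3} + {A7, A5, R4, B8}: 34 + 81 = 115
  {A7} + {L3, A5, R4, B8}: 46 + 80 = 126
  {L3, A7} + {A5, R4, B8}: 46 + 80 = 126
  {A5} + {L3, A7, R4, B8}: 54 + 60 = 114
  {L3, A5} + {A7, R4, B8}: 67 + 60 = 127
  {A7, A5} + {L3, R4, B8}: 67 + 48 = 115
  … (15 splits in total)
Best: vehicle 1 DC → A5 → DC = 54; vehicle 2 DC → L3 → A7 → R4 → B8 → DC = 60; combined 114.

Minimum combined distance: 114 miles.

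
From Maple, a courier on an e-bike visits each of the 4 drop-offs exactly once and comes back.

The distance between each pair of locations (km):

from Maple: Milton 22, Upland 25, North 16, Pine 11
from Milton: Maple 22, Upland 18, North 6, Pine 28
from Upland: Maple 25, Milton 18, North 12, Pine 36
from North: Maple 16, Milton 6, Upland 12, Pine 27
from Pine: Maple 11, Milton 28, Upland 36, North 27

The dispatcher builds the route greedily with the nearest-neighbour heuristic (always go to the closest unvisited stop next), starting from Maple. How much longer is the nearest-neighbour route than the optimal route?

From Maple: Pine=11, North=16, Milton=22, Upland=25 → choose Pine (11).
From Pine: North=27, Milton=28, Upland=36 → choose North (27).
From North: Milton=6, Upland=12 → choose Milton (6).
From Milton: Upland=18 → choose Upland (18).
NN route Maple → Pine → North → Milton → Upland → Maple costs 87.
Optimal: Maple → Upland → North → Milton → Pine → Maple costs 82 (by enumerating all 12 distinct tours).
Excess = 87 − 82 = 5.

The nearest-neighbour route is 5 km longer than optimal.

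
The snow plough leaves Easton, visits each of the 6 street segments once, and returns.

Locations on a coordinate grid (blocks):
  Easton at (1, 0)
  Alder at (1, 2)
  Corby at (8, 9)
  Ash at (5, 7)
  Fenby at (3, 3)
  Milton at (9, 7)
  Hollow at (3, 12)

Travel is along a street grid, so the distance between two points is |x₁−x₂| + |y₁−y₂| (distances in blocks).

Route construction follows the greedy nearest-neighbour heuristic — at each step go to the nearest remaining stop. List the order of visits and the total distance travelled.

Nearest-neighbour total = 40 blocks; route Easton → Alder → Fenby → Ash → Milton → Corby → Hollow → Easton.

Easton → [Alder:2 / Fenby:5 / Ash:11 / Hollow:14 / Milton:15 / Corby:16] → Alder (2)
Alder → [Fenby:3 / Ash:9 / Hollow:12 / Milton:13 / Corby:14] → Fenby (3)
Fenby → [Ash:6 / Hollow:9 / Milton:10 / Corby:11] → Ash (6)
Ash → [Milton:4 / Corby:5 / Hollow:7] → Milton (4)
Milton → [Corby:3 / Hollow:11] → Corby (3)
Corby → [Hollow:8] → Hollow (8)
Return Hollow→Easton: 14.
Total = 2 + 3 + 6 + 4 + 3 + 8 + 14 = 40.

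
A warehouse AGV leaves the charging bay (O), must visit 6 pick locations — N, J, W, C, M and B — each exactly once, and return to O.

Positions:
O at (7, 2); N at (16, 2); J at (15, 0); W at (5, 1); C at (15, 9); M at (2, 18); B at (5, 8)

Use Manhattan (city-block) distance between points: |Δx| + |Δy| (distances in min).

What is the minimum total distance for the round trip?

With 6 stops there are 6!/2 = 360 distinct round trips (a route and its reverse cost the same).
O - N - J - W - C - M - B - O: 9+3+11+18+22+13+8 = 84
O - N - J - W - C - B - M - O: 9+3+11+18+11+13+21 = 86
O - N - J - W - M - C - B - O: 9+3+11+20+22+11+8 = 84
O - N - J - W - M - B - C - O: 9+3+11+20+13+11+15 = 82
O - N - J - W - B - C - M - O: 9+3+11+7+11+22+21 = 84
O - N - J - W - B - M - C - O: 9+3+11+7+13+22+15 = 80
O - N - J - C - W - M - B - O: 9+3+9+18+20+13+8 = 80
O - N - J - C - W - B - M - O: 9+3+9+18+7+13+21 = 80
… (352 more)
O - N - J - C - M - B - W - O: 9+3+9+22+13+7+3 = 66  ← best
The minimum is 66.
One optimal route: O → N → J → C → M → B → W → O (or its reverse).

Minimum total distance: 66 min.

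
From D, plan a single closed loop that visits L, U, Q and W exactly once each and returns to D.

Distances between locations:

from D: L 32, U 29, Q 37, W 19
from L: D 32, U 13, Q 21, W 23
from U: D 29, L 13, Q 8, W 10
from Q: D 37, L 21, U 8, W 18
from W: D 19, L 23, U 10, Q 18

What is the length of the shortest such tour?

With 4 stops there are 4!/2 = 12 distinct round trips (a route and its reverse cost the same).
D - L - U - Q - W - D: 32+13+8+18+19 = 90
D - L - U - W - Q - D: 32+13+10+18+37 = 110
D - L - Q - U - W - D: 32+21+8+10+19 = 90
D - L - Q - W - U - D: 32+21+18+10+29 = 110
D - L - W - U - Q - D: 32+23+10+8+37 = 110
D - L - W - Q - U - D: 32+23+18+8+29 = 110
D - U - L - Q - W - D: 29+13+21+18+19 = 100
D - U - L - W - Q - D: 29+13+23+18+37 = 120
D - U - Q - L - W - D: 29+8+21+23+19 = 100
D - U - W - L - Q - D: 29+10+23+21+37 = 120
D - Q - L - U - W - D: 37+21+13+10+19 = 100
D - Q - U - L - W - D: 37+8+13+23+19 = 100
The minimum is 90.
One optimal route: D → L → U → Q → W → D (or its reverse).

90 — the shortest possible round trip.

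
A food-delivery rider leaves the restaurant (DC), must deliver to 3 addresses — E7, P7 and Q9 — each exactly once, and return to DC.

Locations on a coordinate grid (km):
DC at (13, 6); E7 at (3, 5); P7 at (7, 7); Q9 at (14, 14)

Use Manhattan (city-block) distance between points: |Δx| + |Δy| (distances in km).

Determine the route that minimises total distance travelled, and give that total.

DC - E7 - P7 - Q9 - DC: 11+6+14+9 = 40
DC - E7 - Q9 - P7 - DC: 11+20+14+7 = 52
DC - P7 - E7 - Q9 - DC: 7+6+20+9 = 42
The minimum is 40.
One optimal route: DC → E7 → P7 → Q9 → DC (or its reverse).

40 km — the shortest possible round trip.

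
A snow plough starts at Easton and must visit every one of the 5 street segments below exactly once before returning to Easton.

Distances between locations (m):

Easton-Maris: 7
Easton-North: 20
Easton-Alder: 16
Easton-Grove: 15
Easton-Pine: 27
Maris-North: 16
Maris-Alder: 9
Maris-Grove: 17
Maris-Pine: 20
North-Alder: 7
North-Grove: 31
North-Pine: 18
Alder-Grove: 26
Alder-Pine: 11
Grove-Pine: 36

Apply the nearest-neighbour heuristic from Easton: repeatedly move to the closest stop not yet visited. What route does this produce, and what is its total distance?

Easton → [Maris:7 / Grove:15 / Alder:16 / North:20 / Pine:27] → Maris (7)
Maris → [Alder:9 / North:16 / Grove:17 / Pine:20] → Alder (9)
Alder → [North:7 / Pine:11 / Grove:26] → North (7)
North → [Pine:18 / Grove:31] → Pine (18)
Pine → [Grove:36] → Grove (36)
Return Grove→Easton: 15.
Total = 7 + 9 + 7 + 18 + 36 + 15 = 92.

Total distance 92 m via the nearest-neighbour route Easton → Maris → Alder → North → Pine → Grove → Easton.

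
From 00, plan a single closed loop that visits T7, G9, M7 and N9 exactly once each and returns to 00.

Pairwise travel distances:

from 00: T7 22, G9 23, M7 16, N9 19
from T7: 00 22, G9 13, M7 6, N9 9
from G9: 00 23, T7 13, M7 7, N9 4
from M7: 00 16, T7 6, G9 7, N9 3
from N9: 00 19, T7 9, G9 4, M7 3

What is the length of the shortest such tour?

With 4 stops there are 4!/2 = 12 distinct round trips (a route and its reverse cost the same).
00 - T7 - G9 - M7 - N9 - 00: 22+13+7+3+19 = 64
00 - T7 - G9 - N9 - M7 - 00: 22+13+4+3+16 = 58
00 - T7 - M7 - G9 - N9 - 00: 22+6+7+4+19 = 58
00 - T7 - M7 - N9 - G9 - 00: 22+6+3+4+23 = 58
00 - T7 - N9 - G9 - M7 - 00: 22+9+4+7+16 = 58
00 - T7 - N9 - M7 - G9 - 00: 22+9+3+7+23 = 64
00 - G9 - T7 - M7 - N9 - 00: 23+13+6+3+19 = 64
00 - G9 - T7 - N9 - M7 - 00: 23+13+9+3+16 = 64
00 - G9 - M7 - T7 - N9 - 00: 23+7+6+9+19 = 64
00 - G9 - N9 - T7 - M7 - 00: 23+4+9+6+16 = 58
00 - M7 - T7 - G9 - N9 - 00: 16+6+13+4+19 = 58
00 - M7 - G9 - T7 - N9 - 00: 16+7+13+9+19 = 64
The minimum is 58.
One optimal route: 00 → T7 → G9 → N9 → M7 → 00 (or its reverse).

58 — the shortest possible round trip.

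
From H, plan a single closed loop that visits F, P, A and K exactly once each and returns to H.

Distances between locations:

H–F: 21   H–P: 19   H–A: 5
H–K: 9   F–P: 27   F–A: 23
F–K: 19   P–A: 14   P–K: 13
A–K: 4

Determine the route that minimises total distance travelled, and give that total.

There are 12 distinct closed tours to check (reversals are equivalent).
H→F→P→A→K→H: 21+27+14+4+9 = 75
H→F→P→K→A→H: 21+27+13+4+5 = 70
H→F→A→P→K→H: 21+23+14+13+9 = 80
H→F→A→K→P→H: 21+23+4+13+19 = 80
H→F→K→P→A→H: 21+19+13+14+5 = 72
H→F→K→A→P→H: 21+19+4+14+19 = 77
H→P→F→A→K→H: 19+27+23+4+9 = 82
H→P→F→K→A→H: 19+27+19+4+5 = 74
H→P→A→F→K→H: 19+14+23+19+9 = 84
H→P→K→F→A→H: 19+13+19+23+5 = 79
H→A→F→P→K→H: 5+23+27+13+9 = 77
H→A→P→F→K→H: 5+14+27+19+9 = 74
The minimum is 70.
One optimal route: H → F → P → K → A → H (or its reverse).

70 — the shortest possible round trip.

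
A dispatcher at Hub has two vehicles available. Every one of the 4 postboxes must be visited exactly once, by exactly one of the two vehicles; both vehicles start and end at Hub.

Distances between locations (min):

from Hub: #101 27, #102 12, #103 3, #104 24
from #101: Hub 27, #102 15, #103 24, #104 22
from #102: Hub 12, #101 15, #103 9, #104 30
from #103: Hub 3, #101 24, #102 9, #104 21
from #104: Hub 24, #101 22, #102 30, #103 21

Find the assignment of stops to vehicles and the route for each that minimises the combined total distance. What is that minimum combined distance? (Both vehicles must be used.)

79 min — the smallest possible combined total.

Try each way of splitting the stops between the two vehicles (each non-empty) and, for each split, find the best tour for each vehicle:
  {#101} + {#102, #103, #104}: 54 + 66 = 120
  {#102} + {#101, #103, #104}: 24 + 73 = 97
  {#101, #102} + {#103, #104}: 54 + 48 = 102
  {#103} + {#101, #102, #104}: 6 + 73 = 79
  {#101, #103} + {#102, #104}: 54 + 66 = 120
  {#102, #103} + {#101, #104}: 24 + 73 = 97
  … (7 splits in total)
Best: vehicle 1 Hub → #103 → Hub = 6; vehicle 2 Hub → #102 → #101 → #104 → Hub = 73; combined 79.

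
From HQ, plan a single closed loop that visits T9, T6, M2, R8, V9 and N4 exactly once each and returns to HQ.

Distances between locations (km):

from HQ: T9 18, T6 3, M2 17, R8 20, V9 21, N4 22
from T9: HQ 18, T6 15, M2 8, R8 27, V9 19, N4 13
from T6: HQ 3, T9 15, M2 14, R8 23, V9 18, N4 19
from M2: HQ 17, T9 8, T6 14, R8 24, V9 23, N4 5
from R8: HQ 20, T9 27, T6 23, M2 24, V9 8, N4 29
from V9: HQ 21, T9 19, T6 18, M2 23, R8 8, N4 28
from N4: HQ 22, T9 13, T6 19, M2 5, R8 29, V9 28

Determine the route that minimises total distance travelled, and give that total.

HQ - T9 - T6 - M2 - R8 - V9 - N4 - HQ: 18+15+14+24+8+28+22 = 129
HQ - T9 - T6 - M2 - R8 - N4 - V9 - HQ: 18+15+14+24+29+28+21 = 149
HQ - T9 - T6 - M2 - V9 - R8 - N4 - HQ: 18+15+14+23+8+29+22 = 129
HQ - T9 - T6 - M2 - V9 - N4 - R8 - HQ: 18+15+14+23+28+29+20 = 147
HQ - T9 - T6 - M2 - N4 - R8 - V9 - HQ: 18+15+14+5+29+8+21 = 110
HQ - T9 - T6 - M2 - N4 - V9 - R8 - HQ: 18+15+14+5+28+8+20 = 108
HQ - T9 - T6 - R8 - M2 - V9 - N4 - HQ: 18+15+23+24+23+28+22 = 153
HQ - T9 - T6 - R8 - M2 - N4 - V9 - HQ: 18+15+23+24+5+28+21 = 134
… (352 more)
HQ - T6 - M2 - N4 - T9 - V9 - R8 - HQ: 3+14+5+13+19+8+20 = 82  ← best
The minimum is 82.
One optimal route: HQ → T6 → M2 → N4 → T9 → V9 → R8 → HQ (or its reverse).

82 km — the shortest possible round trip.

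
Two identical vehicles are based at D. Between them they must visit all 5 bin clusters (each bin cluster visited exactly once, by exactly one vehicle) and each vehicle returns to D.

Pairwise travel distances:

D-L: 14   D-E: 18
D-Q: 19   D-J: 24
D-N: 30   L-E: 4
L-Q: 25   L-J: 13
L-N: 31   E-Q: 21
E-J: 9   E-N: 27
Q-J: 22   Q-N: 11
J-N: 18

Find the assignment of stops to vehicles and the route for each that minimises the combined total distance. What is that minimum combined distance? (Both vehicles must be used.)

Try each way of splitting the stops between the two vehicles (each non-empty) and, for each split, find the best tour for each vehicle:
  {L} + {E, Q, J, N}: 28 + 75 = 103
  {E} + {L, Q, J, N}: 36 + 75 = 111
  {L, E} + {Q, J, N}: 36 + 72 = 108
  {Q} + {L, E, J, N}: 38 + 75 = 113
  {L, Q} + {E, J, N}: 58 + 75 = 133
  {E, Q} + {L, J, N}: 58 + 75 = 133
  … (15 splits in total)
Best: vehicle 1 D → L → D = 28; vehicle 2 D → E → J → N → Q → D = 75; combined 103.

103 — the smallest possible combined total.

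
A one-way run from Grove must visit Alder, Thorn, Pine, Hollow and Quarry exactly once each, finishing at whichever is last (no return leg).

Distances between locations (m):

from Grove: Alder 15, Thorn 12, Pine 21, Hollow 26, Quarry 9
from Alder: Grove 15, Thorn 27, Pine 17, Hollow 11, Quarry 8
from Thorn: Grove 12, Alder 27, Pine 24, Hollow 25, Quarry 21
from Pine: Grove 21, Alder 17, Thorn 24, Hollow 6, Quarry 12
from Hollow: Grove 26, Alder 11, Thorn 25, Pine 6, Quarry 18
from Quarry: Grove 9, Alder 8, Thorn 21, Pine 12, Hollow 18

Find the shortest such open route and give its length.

There are 5! = 120 possible orderings.
Grove→Alder→Thorn→Pine→Hollow→Quarry: 15+27+24+6+18 = 90
Grove→Alder→Thorn→Pine→Quarry→Hollow: 15+27+24+12+18 = 96
Grove→Alder→Thorn→Hollow→Pine→Quarry: 15+27+25+6+12 = 85
Grove→Alder→Thorn→Hollow→Quarry→Pine: 15+27+25+18+12 = 97
Grove→Alder→Thorn→Quarry→Pine→Hollow: 15+27+21+12+6 = 81
Grove→Alder→Thorn→Quarry→Hollow→Pine: 15+27+21+18+6 = 87
Grove→Alder→Pine→Thorn→Hollow→Quarry: 15+17+24+25+18 = 99
Grove→Alder→Pine→Thorn→Quarry→Hollow: 15+17+24+21+18 = 95
Grove→Alder→Pine→Hollow→Thorn→Quarry: 15+17+6+25+21 = 84
Grove→Alder→Pine→Hollow→Quarry→Thorn: 15+17+6+18+21 = 77
Grove→Alder→Pine→Quarry→Thorn→Hollow: 15+17+12+21+25 = 90
Grove→Alder→Pine→Quarry→Hollow→Thorn: 15+17+12+18+25 = 87
Grove→Alder→Hollow→Thorn→Pine→Quarry: 15+11+25+24+12 = 87
Grove→Alder→Hollow→Thorn→Quarry→Pine: 15+11+25+21+12 = 84
… (106 more)
Grove→Thorn→Quarry→Alder→Hollow→Pine: 12+21+8+11+6 = 58  ← best
The minimum is 58.
One shortest path: Grove → Thorn → Quarry → Alder → Hollow → Pine.

Minimum one-way distance = 58 m.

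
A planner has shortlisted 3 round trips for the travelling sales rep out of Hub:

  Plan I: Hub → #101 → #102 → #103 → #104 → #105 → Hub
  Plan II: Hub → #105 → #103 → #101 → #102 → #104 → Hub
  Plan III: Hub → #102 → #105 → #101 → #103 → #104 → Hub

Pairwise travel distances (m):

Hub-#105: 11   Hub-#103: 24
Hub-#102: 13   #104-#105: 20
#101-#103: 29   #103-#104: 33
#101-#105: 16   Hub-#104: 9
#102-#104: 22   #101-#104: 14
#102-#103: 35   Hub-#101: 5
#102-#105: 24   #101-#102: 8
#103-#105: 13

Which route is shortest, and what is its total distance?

Shortest is Plan II, total 92 m.

Plan I: 5 + 8 + 35 + 33 + 20 + 11 = 112
Plan II: 11 + 13 + 29 + 8 + 22 + 9 = 92
Plan III: 13 + 24 + 16 + 29 + 33 + 9 = 124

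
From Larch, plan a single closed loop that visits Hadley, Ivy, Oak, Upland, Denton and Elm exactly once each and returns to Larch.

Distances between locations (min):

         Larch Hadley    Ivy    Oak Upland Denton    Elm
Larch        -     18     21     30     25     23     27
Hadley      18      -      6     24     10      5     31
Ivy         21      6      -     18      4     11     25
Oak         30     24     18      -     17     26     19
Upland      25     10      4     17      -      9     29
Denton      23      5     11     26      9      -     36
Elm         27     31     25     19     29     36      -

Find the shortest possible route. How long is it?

Shortest round trip = 100 min.

There are 360 distinct closed tours to check (reversals are equivalent).
Larch - Hadley - Ivy - Oak - Upland - Denton - Elm - Larch: 18+6+18+17+9+36+27 = 131
Larch - Hadley - Ivy - Oak - Upland - Elm - Denton - Larch: 18+6+18+17+29+36+23 = 147
Larch - Hadley - Ivy - Oak - Denton - Upland - Elm - Larch: 18+6+18+26+9+29+27 = 133
Larch - Hadley - Ivy - Oak - Denton - Elm - Upland - Larch: 18+6+18+26+36+29+25 = 158
Larch - Hadley - Ivy - Oak - Elm - Upland - Denton - Larch: 18+6+18+19+29+9+23 = 122
Larch - Hadley - Ivy - Oak - Elm - Denton - Upland - Larch: 18+6+18+19+36+9+25 = 131
Larch - Hadley - Ivy - Upland - Oak - Denton - Elm - Larch: 18+6+4+17+26+36+27 = 134
Larch - Hadley - Ivy - Upland - Oak - Elm - Denton - Larch: 18+6+4+17+19+36+23 = 123
… (352 more)
Larch - Hadley - Denton - Upland - Ivy - Oak - Elm - Larch: 18+5+9+4+18+19+27 = 100  ← best
The minimum is 100.
One optimal route: Larch → Hadley → Denton → Upland → Ivy → Oak → Elm → Larch (or its reverse).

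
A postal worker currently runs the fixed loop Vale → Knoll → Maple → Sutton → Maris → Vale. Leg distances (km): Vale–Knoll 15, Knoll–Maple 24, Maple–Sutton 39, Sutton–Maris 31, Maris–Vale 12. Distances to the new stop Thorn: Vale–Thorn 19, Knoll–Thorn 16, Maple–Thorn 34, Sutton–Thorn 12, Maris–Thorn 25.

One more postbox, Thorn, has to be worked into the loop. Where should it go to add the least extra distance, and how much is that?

Adding 6 km by placing Thorn on the Sutton–Maris leg.

Insertion cost between consecutive stops i–j is d(i,Thorn) + d(Thorn,j) − d(i,j):
  between Vale and Knoll: 19 + 16 − 15 = 20
  between Knoll and Maple: 16 + 34 − 24 = 26
  between Maple and Sutton: 34 + 12 − 39 = 7
  between Sutton and Maris: 12 + 25 − 31 = 6
  between Maris and Vale: 25 + 19 − 12 = 32
Cheapest insertion is between Sutton and Maris, adding 6.
New total = 121 + 6 = 127.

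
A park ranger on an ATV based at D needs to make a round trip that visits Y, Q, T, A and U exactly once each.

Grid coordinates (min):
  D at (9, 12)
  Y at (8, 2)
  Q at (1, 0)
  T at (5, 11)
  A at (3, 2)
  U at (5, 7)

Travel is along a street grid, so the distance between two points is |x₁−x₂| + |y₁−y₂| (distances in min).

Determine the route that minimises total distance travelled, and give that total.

40 min — the shortest possible round trip.

There are 60 distinct closed tours to check (reversals are equivalent).
D - Y - Q - T - A - U - D: 11+9+15+11+7+9 = 62
D - Y - Q - T - U - A - D: 11+9+15+4+7+16 = 62
D - Y - Q - A - T - U - D: 11+9+4+11+4+9 = 48
D - Y - Q - A - U - T - D: 11+9+4+7+4+5 = 40
D - Y - Q - U - T - A - D: 11+9+11+4+11+16 = 62
D - Y - Q - U - A - T - D: 11+9+11+7+11+5 = 54
D - Y - T - Q - A - U - D: 11+12+15+4+7+9 = 58
D - Y - T - Q - U - A - D: 11+12+15+11+7+16 = 72
D - Y - T - A - Q - U - D: 11+12+11+4+11+9 = 58
D - Y - T - A - U - Q - D: 11+12+11+7+11+20 = 72
D - Y - T - U - Q - A - D: 11+12+4+11+4+16 = 58
D - Y - T - U - A - Q - D: 11+12+4+7+4+20 = 58
D - Y - A - Q - T - U - D: 11+5+4+15+4+9 = 48
D - Y - A - Q - U - T - D: 11+5+4+11+4+5 = 40
… (46 more)
The minimum is 40.
One optimal route: D → Y → Q → A → U → T → D (or its reverse).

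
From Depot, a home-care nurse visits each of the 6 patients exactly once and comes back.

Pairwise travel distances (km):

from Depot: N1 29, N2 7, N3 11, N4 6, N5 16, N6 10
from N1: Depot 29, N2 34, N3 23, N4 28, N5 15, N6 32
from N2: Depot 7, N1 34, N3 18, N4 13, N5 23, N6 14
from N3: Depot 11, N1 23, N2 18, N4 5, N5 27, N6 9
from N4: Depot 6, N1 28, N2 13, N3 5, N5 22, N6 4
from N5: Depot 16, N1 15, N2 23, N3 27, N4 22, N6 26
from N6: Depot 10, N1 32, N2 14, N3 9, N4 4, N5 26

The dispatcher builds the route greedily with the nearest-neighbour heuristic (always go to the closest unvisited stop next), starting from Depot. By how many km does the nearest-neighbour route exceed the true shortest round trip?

Excess over optimum: 20 km.

Depot: N4=6, N2=7, N6=10, N3=11, N5=16, N1=29 ⇒ N4
N4: N6=4, N3=5, N2=13, N5=22, N1=28 ⇒ N6
N6: N3=9, N2=14, N5=26, N1=32 ⇒ N3
N3: N2=18, N1=23, N5=27 ⇒ N2
N2: N5=23, N1=34 ⇒ N5
N5: N1=15 ⇒ N1
NN route Depot → N4 → N6 → N3 → N2 → N5 → N1 → Depot costs 104.
Optimal: Depot → N2 → N6 → N4 → N3 → N1 → N5 → Depot costs 84 (by enumerating all 360 distinct tours).
Excess = 104 − 84 = 20.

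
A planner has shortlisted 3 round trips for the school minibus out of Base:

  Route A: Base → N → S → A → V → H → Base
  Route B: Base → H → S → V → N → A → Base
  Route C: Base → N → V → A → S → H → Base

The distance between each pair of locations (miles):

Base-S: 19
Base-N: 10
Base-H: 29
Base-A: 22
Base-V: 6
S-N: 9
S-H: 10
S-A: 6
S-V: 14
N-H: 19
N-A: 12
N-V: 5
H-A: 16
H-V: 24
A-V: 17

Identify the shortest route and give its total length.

Route A: 10 + 9 + 6 + 17 + 24 + 29 = 95
Route B: 29 + 10 + 14 + 5 + 12 + 22 = 92
Route C: 10 + 5 + 17 + 6 + 10 + 29 = 77

77 miles — Route C is the shortest.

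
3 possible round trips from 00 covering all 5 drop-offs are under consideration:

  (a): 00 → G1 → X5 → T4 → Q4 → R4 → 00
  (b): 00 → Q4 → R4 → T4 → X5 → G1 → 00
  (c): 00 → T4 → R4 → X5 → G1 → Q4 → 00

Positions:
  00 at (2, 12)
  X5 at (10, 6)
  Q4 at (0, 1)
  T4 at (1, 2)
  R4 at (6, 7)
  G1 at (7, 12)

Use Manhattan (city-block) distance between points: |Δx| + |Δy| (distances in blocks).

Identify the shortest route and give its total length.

(a): 5 + 9 + 13 + 2 + 12 + 9 = 50
(b): 13 + 12 + 10 + 13 + 9 + 5 = 62
(c): 11 + 10 + 5 + 9 + 18 + 13 = 66

Shortest is (a), total 50 blocks.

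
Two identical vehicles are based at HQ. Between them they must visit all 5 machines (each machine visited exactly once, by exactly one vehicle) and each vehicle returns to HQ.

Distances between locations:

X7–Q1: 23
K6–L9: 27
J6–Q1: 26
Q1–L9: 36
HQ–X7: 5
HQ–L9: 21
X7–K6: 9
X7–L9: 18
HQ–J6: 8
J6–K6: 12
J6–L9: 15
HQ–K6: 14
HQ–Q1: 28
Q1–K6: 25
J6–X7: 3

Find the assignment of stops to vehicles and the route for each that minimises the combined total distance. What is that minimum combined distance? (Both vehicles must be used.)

Minimum combined distance: 108.

There are 2^4 − 1 = 15 ways to divide the 5 stops into two non-empty groups. For each, the best each vehicle can do is its own shortest tour through its group:
  {J6} + {X7, Q1, K6, L9}: 16 + 96 = 112
  {X7} + {J6, Q1, K6, L9}: 10 + 98 = 108
  {J6, X7} + {Q1, K6, L9}: 16 + 96 = 112
  {Q1} + {J6, X7, K6, L9}: 56 + 62 = 118
  {J6, Q1} + {X7, K6, L9}: 62 + 62 = 124
  {X7, Q1} + {J6, K6, L9}: 56 + 62 = 118
  … (15 splits in total)
Best: vehicle 1 HQ → X7 → HQ = 10; vehicle 2 HQ → J6 → L9 → Q1 → K6 → HQ = 98; combined 108.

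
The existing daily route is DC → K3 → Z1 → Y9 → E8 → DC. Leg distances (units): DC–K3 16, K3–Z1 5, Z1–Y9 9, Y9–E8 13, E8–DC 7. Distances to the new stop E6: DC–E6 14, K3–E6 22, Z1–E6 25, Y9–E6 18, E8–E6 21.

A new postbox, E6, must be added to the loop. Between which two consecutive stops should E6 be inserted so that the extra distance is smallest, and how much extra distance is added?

Minimum extra distance: 20, inserting E6 between DC and K3.

Insertion cost between consecutive stops i–j is d(i,E6) + d(E6,j) − d(i,j):
  between DC and K3: 14 + 22 − 16 = 20
  between K3 and Z1: 22 + 25 − 5 = 42
  between Z1 and Y9: 25 + 18 − 9 = 34
  between Y9 and E8: 18 + 21 − 13 = 26
  between E8 and DC: 21 + 14 − 7 = 28
Cheapest insertion is between DC and K3, adding 20.
New total = 50 + 20 = 70.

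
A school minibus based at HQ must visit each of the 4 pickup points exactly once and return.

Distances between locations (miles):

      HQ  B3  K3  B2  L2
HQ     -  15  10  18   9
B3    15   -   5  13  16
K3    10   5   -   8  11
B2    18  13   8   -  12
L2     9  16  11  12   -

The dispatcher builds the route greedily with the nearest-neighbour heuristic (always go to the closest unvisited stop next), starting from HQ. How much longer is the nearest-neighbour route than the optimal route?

From HQ: L2=9, K3=10, B3=15, B2=18 → choose L2 (9).
From L2: K3=11, B2=12, B3=16 → choose K3 (11).
From K3: B3=5, B2=8 → choose B3 (5).
From B3: B2=13 → choose B2 (13).
NN route HQ → L2 → K3 → B3 → B2 → HQ costs 56.
Optimal: HQ → B3 → K3 → B2 → L2 → HQ costs 49 (by enumerating all 12 distinct tours).
Excess = 56 − 49 = 7.

7 miles longer than the optimal tour.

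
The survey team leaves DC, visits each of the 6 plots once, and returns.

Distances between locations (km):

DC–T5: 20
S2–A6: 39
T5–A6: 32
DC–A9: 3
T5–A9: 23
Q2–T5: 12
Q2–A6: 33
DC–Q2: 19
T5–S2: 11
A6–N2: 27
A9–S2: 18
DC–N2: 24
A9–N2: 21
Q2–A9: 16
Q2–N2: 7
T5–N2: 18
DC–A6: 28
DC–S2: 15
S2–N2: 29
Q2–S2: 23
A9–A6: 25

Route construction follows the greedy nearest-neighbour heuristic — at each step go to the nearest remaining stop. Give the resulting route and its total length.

122 km along DC → A9 → Q2 → N2 → T5 → S2 → A6 → DC.

At DC the remaining stops are A9 3, S2 15, Q2 19, T5 20, N2 24, A6 28; go to A9.
At A9 the remaining stops are Q2 16, S2 18, N2 21, T5 23, A6 25; go to Q2.
At Q2 the remaining stops are N2 7, T5 12, S2 23, A6 33; go to N2.
At N2 the remaining stops are T5 18, A6 27, S2 29; go to T5.
At T5 the remaining stops are S2 11, A6 32; go to S2.
At S2 the remaining stops are A6 39; go to A6.
Return A6→DC: 28.
Total = 3 + 16 + 7 + 18 + 11 + 39 + 28 = 122.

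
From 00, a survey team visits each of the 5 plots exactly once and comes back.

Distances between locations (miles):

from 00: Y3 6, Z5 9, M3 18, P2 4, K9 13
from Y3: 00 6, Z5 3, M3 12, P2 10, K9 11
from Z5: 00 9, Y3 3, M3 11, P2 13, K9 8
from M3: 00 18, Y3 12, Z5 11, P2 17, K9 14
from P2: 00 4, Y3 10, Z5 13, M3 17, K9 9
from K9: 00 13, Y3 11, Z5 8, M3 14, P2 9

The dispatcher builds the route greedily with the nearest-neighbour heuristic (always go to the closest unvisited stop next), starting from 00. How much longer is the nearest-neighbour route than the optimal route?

00: P2=4, Y3=6, Z5=9, K9=13, M3=18 ⇒ P2
P2: K9=9, Y3=10, Z5=13, M3=17 ⇒ K9
K9: Z5=8, Y3=11, M3=14 ⇒ Z5
Z5: Y3=3, M3=11 ⇒ Y3
Y3: M3=12 ⇒ M3
NN route 00 → P2 → K9 → Z5 → Y3 → M3 → 00 costs 54.
Optimal: 00 → Y3 → Z5 → M3 → K9 → P2 → 00 costs 47 (by enumerating all 60 distinct tours).
Excess = 54 − 47 = 7.

7 miles longer than the optimal tour.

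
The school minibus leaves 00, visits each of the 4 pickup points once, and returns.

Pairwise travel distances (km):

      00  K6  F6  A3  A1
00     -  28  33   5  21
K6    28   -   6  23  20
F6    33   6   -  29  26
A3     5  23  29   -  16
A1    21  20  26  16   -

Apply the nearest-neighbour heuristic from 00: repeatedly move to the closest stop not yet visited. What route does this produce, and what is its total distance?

At 00 the remaining stops are A3 5, A1 21, K6 28, F6 33; go to A3.
At A3 the remaining stops are A1 16, K6 23, F6 29; go to A1.
At A1 the remaining stops are K6 20, F6 26; go to K6.
At K6 the remaining stops are F6 6; go to F6.
Return F6→00: 33.
Total = 5 + 16 + 20 + 6 + 33 = 80.

Nearest-neighbour total = 80 km; route 00 → A3 → A1 → K6 → F6 → 00.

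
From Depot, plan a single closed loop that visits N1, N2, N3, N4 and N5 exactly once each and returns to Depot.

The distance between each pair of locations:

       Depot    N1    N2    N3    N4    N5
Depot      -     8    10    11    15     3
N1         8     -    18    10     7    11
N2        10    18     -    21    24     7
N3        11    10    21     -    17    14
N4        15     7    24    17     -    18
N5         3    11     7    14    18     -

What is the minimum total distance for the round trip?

Shortest round trip = 62.

Depot→N1→N2→N3→N4→N5→Depot: 8+18+21+17+18+3 = 85
Depot→N1→N2→N3→N5→N4→Depot: 8+18+21+14+18+15 = 94
Depot→N1→N2→N4→N3→N5→Depot: 8+18+24+17+14+3 = 84
Depot→N1→N2→N4→N5→N3→Depot: 8+18+24+18+14+11 = 93
Depot→N1→N2→N5→N3→N4→Depot: 8+18+7+14+17+15 = 79
Depot→N1→N2→N5→N4→N3→Depot: 8+18+7+18+17+11 = 79
Depot→N1→N3→N2→N4→N5→Depot: 8+10+21+24+18+3 = 84
Depot→N1→N3→N2→N5→N4→Depot: 8+10+21+7+18+15 = 79
Depot→N1→N3→N4→N2→N5→Depot: 8+10+17+24+7+3 = 69
Depot→N1→N3→N4→N5→N2→Depot: 8+10+17+18+7+10 = 70
Depot→N1→N3→N5→N2→N4→Depot: 8+10+14+7+24+15 = 78
Depot→N1→N3→N5→N4→N2→Depot: 8+10+14+18+24+10 = 84
Depot→N1→N4→N2→N3→N5→Depot: 8+7+24+21+14+3 = 77
Depot→N1→N4→N2→N5→N3→Depot: 8+7+24+7+14+11 = 71
… (46 more)
Depot→N3→N1→N4→N2→N5→Depot: 11+10+7+24+7+3 = 62  ← best
The minimum is 62.
One optimal route: Depot → N3 → N1 → N4 → N2 → N5 → Depot (or its reverse).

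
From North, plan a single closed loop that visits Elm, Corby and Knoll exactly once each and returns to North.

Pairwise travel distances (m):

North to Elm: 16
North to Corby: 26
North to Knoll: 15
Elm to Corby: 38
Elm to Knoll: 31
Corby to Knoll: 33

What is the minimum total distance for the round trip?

102 m — the shortest possible round trip.

There are 3 distinct closed tours to check (reversals are equivalent).
North → Elm → Corby → Knoll → North: 16+38+33+15 = 102
North → Elm → Knoll → Corby → North: 16+31+33+26 = 106
North → Corby → Elm → Knoll → North: 26+38+31+15 = 110
The minimum is 102.
One optimal route: North → Elm → Corby → Knoll → North (or its reverse).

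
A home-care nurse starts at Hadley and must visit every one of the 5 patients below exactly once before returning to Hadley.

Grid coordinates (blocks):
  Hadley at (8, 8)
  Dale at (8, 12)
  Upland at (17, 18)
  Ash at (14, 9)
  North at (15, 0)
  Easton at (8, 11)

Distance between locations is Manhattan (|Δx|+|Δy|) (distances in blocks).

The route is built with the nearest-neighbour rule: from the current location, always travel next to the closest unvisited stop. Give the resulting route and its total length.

Hadley → [Easton:3 / Dale:4 / Ash:7 / North:15 / Upland:19] → Easton (3)
Easton → [Dale:1 / Ash:8 / Upland:16 / North:18] → Dale (1)
Dale → [Ash:9 / Upland:15 / North:19] → Ash (9)
Ash → [North:10 / Upland:12] → North (10)
North → [Upland:20] → Upland (20)
Return Upland→Hadley: 19.
Total = 3 + 1 + 9 + 10 + 20 + 19 = 62.

Total distance 62 blocks via the nearest-neighbour route Hadley → Easton → Dale → Ash → North → Upland → Hadley.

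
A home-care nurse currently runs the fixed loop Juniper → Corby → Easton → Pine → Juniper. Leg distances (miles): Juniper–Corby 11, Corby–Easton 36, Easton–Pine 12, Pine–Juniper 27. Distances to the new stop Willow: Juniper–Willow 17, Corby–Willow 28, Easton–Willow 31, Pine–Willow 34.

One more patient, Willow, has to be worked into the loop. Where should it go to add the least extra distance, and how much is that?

Insertion cost between consecutive stops i–j is d(i,Willow) + d(Willow,j) − d(i,j):
  between Juniper and Corby: 17 + 28 − 11 = 34
  between Corby and Easton: 28 + 31 − 36 = 23
  between Easton and Pine: 31 + 34 − 12 = 53
  between Pine and Juniper: 34 + 17 − 27 = 24
Cheapest insertion is between Corby and Easton, adding 23.
New total = 86 + 23 = 109.

+23 miles — insert Willow between Corby and Easton.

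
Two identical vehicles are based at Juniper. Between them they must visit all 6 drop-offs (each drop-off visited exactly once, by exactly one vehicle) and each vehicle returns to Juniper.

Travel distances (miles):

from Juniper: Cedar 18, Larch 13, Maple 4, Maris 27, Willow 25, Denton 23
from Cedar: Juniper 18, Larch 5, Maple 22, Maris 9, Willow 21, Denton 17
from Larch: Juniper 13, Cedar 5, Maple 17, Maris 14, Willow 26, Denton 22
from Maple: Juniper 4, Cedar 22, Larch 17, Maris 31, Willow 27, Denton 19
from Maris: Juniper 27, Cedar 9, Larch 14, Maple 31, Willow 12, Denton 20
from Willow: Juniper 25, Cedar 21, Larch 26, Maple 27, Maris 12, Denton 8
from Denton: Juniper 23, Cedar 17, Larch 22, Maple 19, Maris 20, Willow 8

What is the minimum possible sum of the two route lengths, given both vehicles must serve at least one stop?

78 miles — the smallest possible combined total.

Try each way of splitting the stops between the two vehicles (each non-empty) and, for each split, find the best tour for each vehicle:
  {Cedar} + {Larch, Maple, Maris, Willow, Denton}: 36 + 70 = 106
  {Larch} + {Cedar, Maple, Maris, Willow, Denton}: 26 + 70 = 96
  {Cedar, Larch} + {Maple, Maris, Willow, Denton}: 36 + 70 = 106
  {Maple} + {Cedar, Larch, Maris, Willow, Denton}: 8 + 70 = 78
  {Cedar, Maple} + {Larch, Maris, Willow, Denton}: 44 + 70 = 114
  {Larch, Maple} + {Cedar, Maris, Willow, Denton}: 34 + 70 = 104
  … (31 splits in total)
Best: vehicle 1 Juniper → Maple → Juniper = 8; vehicle 2 Juniper → Larch → Cedar → Maris → Willow → Denton → Juniper = 70; combined 78.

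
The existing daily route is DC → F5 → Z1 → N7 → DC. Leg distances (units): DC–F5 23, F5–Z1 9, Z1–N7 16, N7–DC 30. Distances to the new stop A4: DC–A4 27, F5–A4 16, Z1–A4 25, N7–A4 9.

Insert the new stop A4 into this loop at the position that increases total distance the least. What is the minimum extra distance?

+6 — insert A4 between N7 and DC.

Insertion cost between consecutive stops i–j is d(i,A4) + d(A4,j) − d(i,j):
  between DC and F5: 27 + 16 − 23 = 20
  between F5 and Z1: 16 + 25 − 9 = 32
  between Z1 and N7: 25 + 9 − 16 = 18
  between N7 and DC: 9 + 27 − 30 = 6
Cheapest insertion is between N7 and DC, adding 6.
New total = 78 + 6 = 84.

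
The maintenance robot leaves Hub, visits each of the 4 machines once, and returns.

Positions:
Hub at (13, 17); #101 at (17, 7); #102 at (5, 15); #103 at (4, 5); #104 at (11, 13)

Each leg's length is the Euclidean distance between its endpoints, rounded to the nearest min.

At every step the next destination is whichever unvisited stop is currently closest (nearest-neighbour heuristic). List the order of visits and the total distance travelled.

At Hub the remaining stops are #104 4, #102 8, #101 11, #103 15; go to #104.
At #104 the remaining stops are #102 6, #101 8, #103 11; go to #102.
At #102 the remaining stops are #103 10, #101 14; go to #103.
At #103 the remaining stops are #101 13; go to #101.
Return #101→Hub: 11.
Total = 4 + 6 + 10 + 13 + 11 = 44.

Total distance 44 min via the nearest-neighbour route Hub → #104 → #102 → #103 → #101 → Hub.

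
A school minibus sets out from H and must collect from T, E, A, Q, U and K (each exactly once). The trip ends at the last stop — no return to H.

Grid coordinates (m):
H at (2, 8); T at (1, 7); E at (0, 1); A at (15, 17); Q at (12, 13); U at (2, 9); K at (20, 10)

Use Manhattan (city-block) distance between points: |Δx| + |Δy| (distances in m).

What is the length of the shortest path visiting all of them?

Shortest open route: 52 m.

There are 6! = 720 possible orderings.
H - T - E - A - Q - U - K: 2+7+31+7+14+19 = 80
H - T - E - A - Q - K - U: 2+7+31+7+11+19 = 77
H - T - E - A - U - Q - K: 2+7+31+21+14+11 = 86
H - T - E - A - U - K - Q: 2+7+31+21+19+11 = 91
H - T - E - A - K - Q - U: 2+7+31+12+11+14 = 77
H - T - E - A - K - U - Q: 2+7+31+12+19+14 = 85
H - T - E - Q - A - U - K: 2+7+24+7+21+19 = 80
H - T - E - Q - A - K - U: 2+7+24+7+12+19 = 71
… (712 more)
H - T - E - U - Q - A - K: 2+7+10+14+7+12 = 52  ← best
The minimum is 52.
One shortest path: H → T → E → U → Q → A → K.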